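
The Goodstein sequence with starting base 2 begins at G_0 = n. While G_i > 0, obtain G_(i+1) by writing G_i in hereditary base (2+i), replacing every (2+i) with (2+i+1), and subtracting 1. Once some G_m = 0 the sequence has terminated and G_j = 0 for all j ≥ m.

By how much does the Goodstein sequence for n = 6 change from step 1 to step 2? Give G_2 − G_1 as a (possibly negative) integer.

step 0: 6 = 2^2 + 2; sub 3 for 2: 3^3 + 3; = 30; G_1 = 30−1 = 29
step 1: 29 = 3^3 + 2; sub 4 for 3: 4^4 + 2; = 258; G_2 = 258−1 = 257

228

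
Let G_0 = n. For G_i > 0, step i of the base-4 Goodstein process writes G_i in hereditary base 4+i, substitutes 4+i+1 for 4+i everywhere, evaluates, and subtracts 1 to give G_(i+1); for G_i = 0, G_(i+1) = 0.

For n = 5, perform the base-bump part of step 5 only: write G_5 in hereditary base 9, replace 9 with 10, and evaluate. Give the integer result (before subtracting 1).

2

(0) 5|_4 = 4 + 1 ↦ 5 + 1|_5 = 6 ⇒ 5
(1) 5|_5 = 5 ↦ 6|_6 = 6 ⇒ 5
(2) 5|_6 = 5 ↦ 5|_7 = 5 ⇒ 4
(3) 4|_7 = 4 ↦ 4|_8 = 4 ⇒ 3
(4) 3|_8 = 3 ↦ 3|_9 = 3 ⇒ 2
(5) 2|_9 = 2 ↦ 2|_10 = 2 ⇒ 1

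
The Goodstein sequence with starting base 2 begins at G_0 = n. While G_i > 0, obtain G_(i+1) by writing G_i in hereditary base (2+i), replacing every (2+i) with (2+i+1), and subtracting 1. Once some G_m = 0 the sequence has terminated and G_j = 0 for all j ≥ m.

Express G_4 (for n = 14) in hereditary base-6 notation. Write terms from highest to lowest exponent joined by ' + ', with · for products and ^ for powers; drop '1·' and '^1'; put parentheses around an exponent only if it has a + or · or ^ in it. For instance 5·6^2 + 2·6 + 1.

G_0=14  [base 2] 2^(2 + 1) + 2^2 + 2  →[2↦3]→  3^(3 + 1) + 3^3 + 3 = 111  −1 ⇒ G_1=110
G_1=110  [base 3] 3^(3 + 1) + 3^3 + 2  →[3↦4]→  4^(4 + 1) + 4^4 + 2 = 1282  −1 ⇒ G_2=1281
G_2=1281  [base 4] 4^(4 + 1) + 4^4 + 1  →[4↦5]→  5^(5 + 1) + 5^5 + 1 = 18751  −1 ⇒ G_3=18750
G_3=18750  [base 5] 5^(5 + 1) + 5^5  →[5↦6]→  6^(6 + 1) + 6^6 = 326592  −1 ⇒ G_4=326591
G_4=326591  [base 6] 6^(6 + 1) + 5·6^5 + 5·6^4 + 5·6^3 + 5·6^2 + 5·6 + 5  →[6↦7]→  7^(7 + 1) + 5·7^5 + 5·7^4 + 5·7^3 + 5·7^2 + 5·7 + 5 = 5862841  −1 ⇒ G_5=5862840

6^(6 + 1) + 5·6^5 + 5·6^4 + 5·6^3 + 5·6^2 + 5·6 + 5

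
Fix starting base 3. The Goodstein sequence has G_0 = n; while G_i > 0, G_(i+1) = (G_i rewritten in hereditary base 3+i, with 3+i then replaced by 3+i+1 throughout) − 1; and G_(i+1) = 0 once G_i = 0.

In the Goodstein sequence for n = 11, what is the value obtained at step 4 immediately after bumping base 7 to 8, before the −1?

44

base 3: 11 = 3^2 + 2; at 4: 4^2 + 2 = 18; next = 17
base 4: 17 = 4^2 + 1; at 5: 5^2 + 1 = 26; next = 25
base 5: 25 = 5^2; at 6: 6^2 = 36; next = 35
base 6: 35 = 5·6 + 5; at 7: 5·7 + 5 = 40; next = 39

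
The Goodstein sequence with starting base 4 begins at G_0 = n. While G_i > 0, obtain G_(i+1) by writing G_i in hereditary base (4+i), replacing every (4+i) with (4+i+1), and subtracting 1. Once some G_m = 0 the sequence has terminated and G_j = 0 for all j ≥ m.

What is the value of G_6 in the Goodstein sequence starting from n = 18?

63

i=0: 18 = 4^2 + 2 (b=4); 4→5: 5^2 + 2 = 27; 27−1 = 26
i=1: 26 = 5^2 + 1 (b=5); 5→6: 6^2 + 1 = 37; 37−1 = 36
i=2: 36 = 6^2 (b=6); 6→7: 7^2 = 49; 49−1 = 48
i=3: 48 = 6·7 + 6 (b=7); 7→8: 6·8 + 6 = 54; 54−1 = 53
i=4: 53 = 6·8 + 5 (b=8); 8→9: 6·9 + 5 = 59; 59−1 = 58
i=5: 58 = 6·9 + 4 (b=9); 9→10: 6·10 + 4 = 64; 64−1 = 63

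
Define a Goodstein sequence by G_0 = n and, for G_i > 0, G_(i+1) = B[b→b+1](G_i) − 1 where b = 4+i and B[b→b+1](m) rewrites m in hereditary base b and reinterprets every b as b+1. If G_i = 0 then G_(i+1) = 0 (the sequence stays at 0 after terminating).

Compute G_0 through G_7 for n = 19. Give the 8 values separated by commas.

base 4: 19 = 4^2 + 3; at 5: 5^2 + 3 = 28; next = 27
base 5: 27 = 5^2 + 2; at 6: 6^2 + 2 = 38; next = 37
base 6: 37 = 6^2 + 1; at 7: 7^2 + 1 = 50; next = 49
base 7: 49 = 7^2; at 8: 8^2 = 64; next = 63
base 8: 63 = 7·8 + 7; at 9: 7·9 + 7 = 70; next = 69
base 9: 69 = 7·9 + 6; at 10: 7·10 + 6 = 76; next = 75
base 10: 75 = 7·10 + 5; at 11: 7·11 + 5 = 82; next = 81

19, 27, 37, 49, 63, 69, 75, 81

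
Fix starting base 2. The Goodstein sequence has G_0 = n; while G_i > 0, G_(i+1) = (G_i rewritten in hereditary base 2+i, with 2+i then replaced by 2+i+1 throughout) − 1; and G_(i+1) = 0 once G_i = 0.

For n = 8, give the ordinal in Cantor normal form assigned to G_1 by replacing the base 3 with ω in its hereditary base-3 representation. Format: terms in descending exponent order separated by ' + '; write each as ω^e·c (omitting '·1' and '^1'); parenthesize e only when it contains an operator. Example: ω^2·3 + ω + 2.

ω^ω·2 + ω^2·2 + ω·2 + 2

step 0: 8 = 2^(2 + 1); sub 3 for 2: 3^(3 + 1); = 81; G_1 = 81−1 = 80
step 1: 80 = 2·3^3 + 2·3^2 + 2·3 + 2; sub 4 for 3: 2·4^4 + 2·4^2 + 2·4 + 2; = 554; G_2 = 554−1 = 553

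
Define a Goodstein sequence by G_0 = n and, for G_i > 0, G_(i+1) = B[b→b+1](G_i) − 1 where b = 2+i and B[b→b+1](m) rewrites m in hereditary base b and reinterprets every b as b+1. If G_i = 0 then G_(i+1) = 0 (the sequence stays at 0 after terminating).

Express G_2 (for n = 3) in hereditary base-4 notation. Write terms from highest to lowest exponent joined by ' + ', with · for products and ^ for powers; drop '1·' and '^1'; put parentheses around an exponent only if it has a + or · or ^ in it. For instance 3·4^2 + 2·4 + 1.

3

G_0 = 3. HB_2(3) = 2 + 1. Bump = 4. G_1 = 3.
G_1 = 3. HB_3(3) = 3. Bump = 4. G_2 = 3.
G_2 = 3. HB_4(3) = 3. Bump = 3. G_3 = 2.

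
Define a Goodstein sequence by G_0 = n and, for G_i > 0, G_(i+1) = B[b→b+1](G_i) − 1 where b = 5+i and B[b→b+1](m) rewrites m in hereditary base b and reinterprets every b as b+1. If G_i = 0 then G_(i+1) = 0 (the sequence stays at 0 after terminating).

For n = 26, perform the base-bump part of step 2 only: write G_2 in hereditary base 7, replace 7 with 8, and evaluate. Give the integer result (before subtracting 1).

54

26 —HB5→ 5^2 + 1 —bump→ 6^2 + 1 = 37 —(−1)→ 36
36 —HB6→ 6^2 —bump→ 7^2 = 49 —(−1)→ 48
48 —HB7→ 6·7 + 6 —bump→ 6·8 + 6 = 54 —(−1)→ 53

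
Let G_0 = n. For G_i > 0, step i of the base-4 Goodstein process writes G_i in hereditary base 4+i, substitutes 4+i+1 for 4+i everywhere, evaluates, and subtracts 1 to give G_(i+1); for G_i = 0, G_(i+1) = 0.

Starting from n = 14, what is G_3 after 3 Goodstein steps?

G_0=14  [base 4] 3·4 + 2  →[4↦5]→  3·5 + 2 = 17  −1 ⇒ G_1=16
G_1=16  [base 5] 3·5 + 1  →[5↦6]→  3·6 + 1 = 19  −1 ⇒ G_2=18
G_2=18  [base 6] 3·6  →[6↦7]→  3·7 = 21  −1 ⇒ G_3=20
G_3=20  [base 7] 2·7 + 6  →[7↦8]→  2·8 + 6 = 22  −1 ⇒ G_4=21

20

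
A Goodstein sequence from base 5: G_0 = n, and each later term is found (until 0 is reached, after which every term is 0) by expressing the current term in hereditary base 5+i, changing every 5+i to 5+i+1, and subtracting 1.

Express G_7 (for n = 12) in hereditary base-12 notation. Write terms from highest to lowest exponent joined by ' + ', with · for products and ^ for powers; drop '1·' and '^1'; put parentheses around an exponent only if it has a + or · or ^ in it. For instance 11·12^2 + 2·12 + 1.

G_0=12  [base 5] 2·5 + 2  →[5↦6]→  2·6 + 2 = 14  −1 ⇒ G_1=13
G_1=13  [base 6] 2·6 + 1  →[6↦7]→  2·7 + 1 = 15  −1 ⇒ G_2=14
G_2=14  [base 7] 2·7  →[7↦8]→  2·8 = 16  −1 ⇒ G_3=15
G_3=15  [base 8] 8 + 7  →[8↦9]→  9 + 7 = 16  −1 ⇒ G_4=15
G_4=15  [base 9] 9 + 6  →[9↦10]→  10 + 6 = 16  −1 ⇒ G_5=15
G_5=15  [base 10] 10 + 5  →[10↦11]→  11 + 5 = 16  −1 ⇒ G_6=15
G_6=15  [base 11] 11 + 4  →[11↦12]→  12 + 4 = 16  −1 ⇒ G_7=15

12 + 3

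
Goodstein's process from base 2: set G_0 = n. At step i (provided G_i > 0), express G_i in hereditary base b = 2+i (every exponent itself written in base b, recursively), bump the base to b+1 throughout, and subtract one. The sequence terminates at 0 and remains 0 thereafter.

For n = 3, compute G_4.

1

3 —HB2→ 2 + 1 —bump→ 3 + 1 = 4 —(−1)→ 3
3 —HB3→ 3 —bump→ 4 = 4 —(−1)→ 3
3 —HB4→ 3 —bump→ 3 = 3 —(−1)→ 2
2 —HB5→ 2 —bump→ 2 = 2 —(−1)→ 1
1 —HB6→ 1 —bump→ 1 = 1 —(−1)→ 0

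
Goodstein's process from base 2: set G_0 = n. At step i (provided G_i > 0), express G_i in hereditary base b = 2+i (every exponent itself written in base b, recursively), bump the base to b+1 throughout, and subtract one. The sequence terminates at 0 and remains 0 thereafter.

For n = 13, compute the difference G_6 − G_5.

128453481

i=0: 13 = 2^(2 + 1) + 2^2 + 1 (b=2); 2→3: 3^(3 + 1) + 3^3 + 1 = 109; 109−1 = 108
i=1: 108 = 3^(3 + 1) + 3^3 (b=3); 3→4: 4^(4 + 1) + 4^4 = 1280; 1280−1 = 1279
i=2: 1279 = 4^(4 + 1) + 3·4^3 + 3·4^2 + 3·4 + 3 (b=4); 4→5: 5^(5 + 1) + 3·5^3 + 3·5^2 + 3·5 + 3 = 16093; 16093−1 = 16092
i=3: 16092 = 5^(5 + 1) + 3·5^3 + 3·5^2 + 3·5 + 2 (b=5); 5→6: 6^(6 + 1) + 3·6^3 + 3·6^2 + 3·6 + 2 = 280712; 280712−1 = 280711
i=4: 280711 = 6^(6 + 1) + 3·6^3 + 3·6^2 + 3·6 + 1 (b=6); 6→7: 7^(7 + 1) + 3·7^3 + 3·7^2 + 3·7 + 1 = 5765999; 5765999−1 = 5765998
i=5: 5765998 = 7^(7 + 1) + 3·7^3 + 3·7^2 + 3·7 (b=7); 7→8: 8^(8 + 1) + 3·8^3 + 3·8^2 + 3·8 = 134219480; 134219480−1 = 134219479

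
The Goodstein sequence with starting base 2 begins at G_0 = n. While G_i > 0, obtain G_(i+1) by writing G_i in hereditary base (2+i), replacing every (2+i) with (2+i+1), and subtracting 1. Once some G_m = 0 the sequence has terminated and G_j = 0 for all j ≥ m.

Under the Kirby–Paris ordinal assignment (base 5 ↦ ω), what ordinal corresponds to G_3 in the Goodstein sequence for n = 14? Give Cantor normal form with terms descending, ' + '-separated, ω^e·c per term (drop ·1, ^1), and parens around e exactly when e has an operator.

[0] 14 ≡ 2^(2 + 1) + 2^2 + 2 (base 2). Lift 3: 111. −1: 110.
[1] 110 ≡ 3^(3 + 1) + 3^3 + 2 (base 3). Lift 4: 1282. −1: 1281.
[2] 1281 ≡ 4^(4 + 1) + 4^4 + 1 (base 4). Lift 5: 18751. −1: 18750.

ω^(ω + 1) + ω^ω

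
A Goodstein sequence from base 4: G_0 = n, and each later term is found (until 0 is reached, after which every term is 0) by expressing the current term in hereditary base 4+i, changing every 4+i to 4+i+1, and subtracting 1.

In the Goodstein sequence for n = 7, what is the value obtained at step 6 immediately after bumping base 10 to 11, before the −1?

base 4: 7 = 4 + 3; at 5: 5 + 3 = 8; next = 7
base 5: 7 = 5 + 2; at 6: 6 + 2 = 8; next = 7
base 6: 7 = 6 + 1; at 7: 7 + 1 = 8; next = 7
base 7: 7 = 7; at 8: 8 = 8; next = 7
base 8: 7 = 7; at 9: 7 = 7; next = 6
base 9: 6 = 6; at 10: 6 = 6; next = 5

5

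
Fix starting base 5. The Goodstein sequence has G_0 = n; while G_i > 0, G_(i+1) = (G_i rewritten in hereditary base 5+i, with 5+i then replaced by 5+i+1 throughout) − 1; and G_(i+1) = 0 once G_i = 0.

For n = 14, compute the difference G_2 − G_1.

(0) 14|_5 = 2·5 + 4 ↦ 2·6 + 4|_6 = 16 ⇒ 15
(1) 15|_6 = 2·6 + 3 ↦ 2·7 + 3|_7 = 17 ⇒ 16

1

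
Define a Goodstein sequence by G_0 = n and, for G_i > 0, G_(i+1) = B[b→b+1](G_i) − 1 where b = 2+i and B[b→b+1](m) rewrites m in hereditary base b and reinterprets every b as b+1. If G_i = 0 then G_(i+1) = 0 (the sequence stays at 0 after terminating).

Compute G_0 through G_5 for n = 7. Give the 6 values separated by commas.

7, 30, 259, 3127, 46657, 823543

G_0 = 7. HB_2(7) = 2^2 + 2 + 1. Bump = 31. G_1 = 30.
G_1 = 30. HB_3(30) = 3^3 + 3. Bump = 260. G_2 = 259.
G_2 = 259. HB_4(259) = 4^4 + 3. Bump = 3128. G_3 = 3127.
G_3 = 3127. HB_5(3127) = 5^5 + 2. Bump = 46658. G_4 = 46657.
G_4 = 46657. HB_6(46657) = 6^6 + 1. Bump = 823544. G_5 = 823543.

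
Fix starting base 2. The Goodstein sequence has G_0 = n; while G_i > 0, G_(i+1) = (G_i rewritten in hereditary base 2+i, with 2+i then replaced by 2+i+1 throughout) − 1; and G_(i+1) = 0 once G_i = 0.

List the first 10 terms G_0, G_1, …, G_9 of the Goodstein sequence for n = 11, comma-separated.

11, 84, 1027, 15627, 279937, 5764801, 134217727, 2749609302, 70077777775, 1997331745490

G_0=11  [base 2] 2^(2 + 1) + 2 + 1  →[2↦3]→  3^(3 + 1) + 3 + 1 = 85  −1 ⇒ G_1=84
G_1=84  [base 3] 3^(3 + 1) + 3  →[3↦4]→  4^(4 + 1) + 4 = 1028  −1 ⇒ G_2=1027
G_2=1027  [base 4] 4^(4 + 1) + 3  →[4↦5]→  5^(5 + 1) + 3 = 15628  −1 ⇒ G_3=15627
G_3=15627  [base 5] 5^(5 + 1) + 2  →[5↦6]→  6^(6 + 1) + 2 = 279938  −1 ⇒ G_4=279937
G_4=279937  [base 6] 6^(6 + 1) + 1  →[6↦7]→  7^(7 + 1) + 1 = 5764802  −1 ⇒ G_5=5764801
G_5=5764801  [base 7] 7^(7 + 1)  →[7↦8]→  8^(8 + 1) = 134217728  −1 ⇒ G_6=134217727
G_6=134217727  [base 8] 7·8^8 + 7·8^7 + 7·8^6 + 7·8^5 + 7·8^4 + 7·8^3 + 7·8^2 + 7·8 + 7  →[8↦9]→  7·9^9 + 7·9^7 + 7·9^6 + 7·9^5 + 7·9^4 + 7·9^3 + 7·9^2 + 7·9 + 7 = 2749609303  −1 ⇒ G_7=2749609302
G_7=2749609302  [base 9] 7·9^9 + 7·9^7 + 7·9^6 + 7·9^5 + 7·9^4 + 7·9^3 + 7·9^2 + 7·9 + 6  →[9↦10]→  7·10^10 + 7·10^7 + 7·10^6 + 7·10^5 + 7·10^4 + 7·10^3 + 7·10^2 + 7·10 + 6 = 70077777776  −1 ⇒ G_8=70077777775
G_8=70077777775  [base 10] 7·10^10 + 7·10^7 + 7·10^6 + 7·10^5 + 7·10^4 + 7·10^3 + 7·10^2 + 7·10 + 5  →[10↦11]→  7·11^11 + 7·11^7 + 7·11^6 + 7·11^5 + 7·11^4 + 7·11^3 + 7·11^2 + 7·11 + 5 = 1997331745491  −1 ⇒ G_9=1997331745490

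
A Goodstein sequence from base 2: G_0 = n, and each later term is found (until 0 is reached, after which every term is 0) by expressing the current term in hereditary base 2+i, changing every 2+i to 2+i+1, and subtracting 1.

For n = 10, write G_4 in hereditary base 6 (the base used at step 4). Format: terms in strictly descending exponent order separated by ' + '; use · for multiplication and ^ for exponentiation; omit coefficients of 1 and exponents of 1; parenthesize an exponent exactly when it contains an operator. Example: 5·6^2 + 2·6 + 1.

(0) 10|_2 = 2^(2 + 1) + 2 ↦ 3^(3 + 1) + 3|_3 = 84 ⇒ 83
(1) 83|_3 = 3^(3 + 1) + 2 ↦ 4^(4 + 1) + 2|_4 = 1026 ⇒ 1025
(2) 1025|_4 = 4^(4 + 1) + 1 ↦ 5^(5 + 1) + 1|_5 = 15626 ⇒ 15625
(3) 15625|_5 = 5^(5 + 1) ↦ 6^(6 + 1)|_6 = 279936 ⇒ 279935
(4) 279935|_6 = 5·6^6 + 5·6^5 + 5·6^4 + 5·6^3 + 5·6^2 + 5·6 + 5 ↦ 5·7^7 + 5·7^5 + 5·7^4 + 5·7^3 + 5·7^2 + 5·7 + 5|_7 = 4215755 ⇒ 4215754

5·6^6 + 5·6^5 + 5·6^4 + 5·6^3 + 5·6^2 + 5·6 + 5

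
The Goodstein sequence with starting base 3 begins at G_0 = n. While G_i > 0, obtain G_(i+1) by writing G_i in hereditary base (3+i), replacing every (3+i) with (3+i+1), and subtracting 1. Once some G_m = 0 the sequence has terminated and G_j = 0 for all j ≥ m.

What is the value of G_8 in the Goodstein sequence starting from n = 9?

26

G_0=9  [base 3] 3^2  →[3↦4]→  4^2 = 16  −1 ⇒ G_1=15
G_1=15  [base 4] 3·4 + 3  →[4↦5]→  3·5 + 3 = 18  −1 ⇒ G_2=17
G_2=17  [base 5] 3·5 + 2  →[5↦6]→  3·6 + 2 = 20  −1 ⇒ G_3=19
G_3=19  [base 6] 3·6 + 1  →[6↦7]→  3·7 + 1 = 22  −1 ⇒ G_4=21
G_4=21  [base 7] 3·7  →[7↦8]→  3·8 = 24  −1 ⇒ G_5=23
G_5=23  [base 8] 2·8 + 7  →[8↦9]→  2·9 + 7 = 25  −1 ⇒ G_6=24
G_6=24  [base 9] 2·9 + 6  →[9↦10]→  2·10 + 6 = 26  −1 ⇒ G_7=25
G_7=25  [base 10] 2·10 + 5  →[10↦11]→  2·11 + 5 = 27  −1 ⇒ G_8=26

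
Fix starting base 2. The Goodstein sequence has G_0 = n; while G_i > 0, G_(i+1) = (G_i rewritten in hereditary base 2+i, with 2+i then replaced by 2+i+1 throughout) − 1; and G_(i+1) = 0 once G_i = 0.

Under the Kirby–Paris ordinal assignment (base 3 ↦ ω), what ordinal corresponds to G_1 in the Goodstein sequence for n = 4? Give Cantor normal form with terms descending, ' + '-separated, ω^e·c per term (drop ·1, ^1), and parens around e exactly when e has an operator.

ω^2·2 + ω·2 + 2

step 0: 4 = 2^2; sub 3 for 2: 3^3; = 27; G_1 = 27−1 = 26
step 1: 26 = 2·3^2 + 2·3 + 2; sub 4 for 3: 2·4^2 + 2·4 + 2; = 42; G_2 = 42−1 = 41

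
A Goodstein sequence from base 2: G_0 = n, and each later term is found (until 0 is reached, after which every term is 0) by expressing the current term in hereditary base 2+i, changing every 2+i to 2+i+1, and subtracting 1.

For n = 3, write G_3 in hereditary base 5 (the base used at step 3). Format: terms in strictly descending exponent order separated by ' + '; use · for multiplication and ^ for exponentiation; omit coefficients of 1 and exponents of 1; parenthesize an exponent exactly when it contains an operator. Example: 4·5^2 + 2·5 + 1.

2

i=0: 3 = 2 + 1 (b=2); 2→3: 3 + 1 = 4; 4−1 = 3
i=1: 3 = 3 (b=3); 3→4: 4 = 4; 4−1 = 3
i=2: 3 = 3 (b=4); 4→5: 3 = 3; 3−1 = 2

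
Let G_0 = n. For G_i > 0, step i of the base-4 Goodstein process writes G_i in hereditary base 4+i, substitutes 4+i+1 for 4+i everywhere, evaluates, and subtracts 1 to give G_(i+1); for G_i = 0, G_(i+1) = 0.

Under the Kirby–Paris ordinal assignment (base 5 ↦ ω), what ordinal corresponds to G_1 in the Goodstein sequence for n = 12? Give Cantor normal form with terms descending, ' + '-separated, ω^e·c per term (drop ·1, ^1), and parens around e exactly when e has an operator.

G_0 = 12. HB_4(12) = 3·4. Bump = 15. G_1 = 14.
G_1 = 14. HB_5(14) = 2·5 + 4. Bump = 16. G_2 = 15.

ω·2 + 4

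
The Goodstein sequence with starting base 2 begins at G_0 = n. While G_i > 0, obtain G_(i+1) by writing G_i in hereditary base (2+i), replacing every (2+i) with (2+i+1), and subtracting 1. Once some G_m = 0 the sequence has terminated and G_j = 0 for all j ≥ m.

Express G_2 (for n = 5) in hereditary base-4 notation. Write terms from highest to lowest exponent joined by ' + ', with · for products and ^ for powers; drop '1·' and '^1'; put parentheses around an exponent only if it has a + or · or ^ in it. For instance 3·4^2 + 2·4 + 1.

5 —HB2→ 2^2 + 1 —bump→ 3^3 + 1 = 28 —(−1)→ 27
27 —HB3→ 3^3 —bump→ 4^4 = 256 —(−1)→ 255

3·4^3 + 3·4^2 + 3·4 + 3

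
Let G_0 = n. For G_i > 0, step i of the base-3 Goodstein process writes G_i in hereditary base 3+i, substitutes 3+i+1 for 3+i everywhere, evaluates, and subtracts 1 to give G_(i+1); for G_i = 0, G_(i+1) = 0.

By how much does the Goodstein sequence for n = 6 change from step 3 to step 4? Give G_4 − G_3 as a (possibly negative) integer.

0

G_0=6  [base 3] 2·3  →[3↦4]→  2·4 = 8  −1 ⇒ G_1=7
G_1=7  [base 4] 4 + 3  →[4↦5]→  5 + 3 = 8  −1 ⇒ G_2=7
G_2=7  [base 5] 5 + 2  →[5↦6]→  6 + 2 = 8  −1 ⇒ G_3=7
G_3=7  [base 6] 6 + 1  →[6↦7]→  7 + 1 = 8  −1 ⇒ G_4=7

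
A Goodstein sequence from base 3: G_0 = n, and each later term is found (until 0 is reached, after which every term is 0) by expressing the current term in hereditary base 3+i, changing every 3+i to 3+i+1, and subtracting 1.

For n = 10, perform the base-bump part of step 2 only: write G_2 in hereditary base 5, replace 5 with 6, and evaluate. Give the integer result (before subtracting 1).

28

G_0=10  [base 3] 3^2 + 1  →[3↦4]→  4^2 + 1 = 17  −1 ⇒ G_1=16
G_1=16  [base 4] 4^2  →[4↦5]→  5^2 = 25  −1 ⇒ G_2=24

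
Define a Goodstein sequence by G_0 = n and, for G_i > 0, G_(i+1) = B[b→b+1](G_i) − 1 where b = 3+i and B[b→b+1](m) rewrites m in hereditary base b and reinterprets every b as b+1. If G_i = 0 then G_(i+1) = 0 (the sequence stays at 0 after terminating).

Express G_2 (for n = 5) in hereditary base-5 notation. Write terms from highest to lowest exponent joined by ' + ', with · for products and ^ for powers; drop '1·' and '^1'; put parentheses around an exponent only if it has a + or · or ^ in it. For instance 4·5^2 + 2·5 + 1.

i=0: 5 = 3 + 2 (b=3); 3→4: 4 + 2 = 6; 6−1 = 5
i=1: 5 = 4 + 1 (b=4); 4→5: 5 + 1 = 6; 6−1 = 5
i=2: 5 = 5 (b=5); 5→6: 6 = 6; 6−1 = 5

5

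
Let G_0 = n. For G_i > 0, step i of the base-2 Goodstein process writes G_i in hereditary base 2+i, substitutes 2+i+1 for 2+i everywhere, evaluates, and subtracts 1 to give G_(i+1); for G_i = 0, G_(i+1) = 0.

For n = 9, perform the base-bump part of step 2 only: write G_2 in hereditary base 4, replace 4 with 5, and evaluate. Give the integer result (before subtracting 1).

G_0=9  [base 2] 2^(2 + 1) + 1  →[2↦3]→  3^(3 + 1) + 1 = 82  −1 ⇒ G_1=81
G_1=81  [base 3] 3^(3 + 1)  →[3↦4]→  4^(4 + 1) = 1024  −1 ⇒ G_2=1023

9843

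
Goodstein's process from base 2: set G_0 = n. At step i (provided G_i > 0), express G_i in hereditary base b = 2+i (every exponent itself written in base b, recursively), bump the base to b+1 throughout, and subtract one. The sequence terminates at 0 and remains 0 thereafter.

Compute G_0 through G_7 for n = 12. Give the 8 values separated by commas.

i=0: 12 = 2^(2 + 1) + 2^2 (b=2); 2→3: 3^(3 + 1) + 3^3 = 108; 108−1 = 107
i=1: 107 = 3^(3 + 1) + 2·3^2 + 2·3 + 2 (b=3); 3→4: 4^(4 + 1) + 2·4^2 + 2·4 + 2 = 1066; 1066−1 = 1065
i=2: 1065 = 4^(4 + 1) + 2·4^2 + 2·4 + 1 (b=4); 4→5: 5^(5 + 1) + 2·5^2 + 2·5 + 1 = 15686; 15686−1 = 15685
i=3: 15685 = 5^(5 + 1) + 2·5^2 + 2·5 (b=5); 5→6: 6^(6 + 1) + 2·6^2 + 2·6 = 280020; 280020−1 = 280019
i=4: 280019 = 6^(6 + 1) + 2·6^2 + 6 + 5 (b=6); 6→7: 7^(7 + 1) + 2·7^2 + 7 + 5 = 5764911; 5764911−1 = 5764910
i=5: 5764910 = 7^(7 + 1) + 2·7^2 + 7 + 4 (b=7); 7→8: 8^(8 + 1) + 2·8^2 + 8 + 4 = 134217868; 134217868−1 = 134217867
i=6: 134217867 = 8^(8 + 1) + 2·8^2 + 8 + 3 (b=8); 8→9: 9^(9 + 1) + 2·9^2 + 9 + 3 = 3486784575; 3486784575−1 = 3486784574

12, 107, 1065, 15685, 280019, 5764910, 134217867, 3486784574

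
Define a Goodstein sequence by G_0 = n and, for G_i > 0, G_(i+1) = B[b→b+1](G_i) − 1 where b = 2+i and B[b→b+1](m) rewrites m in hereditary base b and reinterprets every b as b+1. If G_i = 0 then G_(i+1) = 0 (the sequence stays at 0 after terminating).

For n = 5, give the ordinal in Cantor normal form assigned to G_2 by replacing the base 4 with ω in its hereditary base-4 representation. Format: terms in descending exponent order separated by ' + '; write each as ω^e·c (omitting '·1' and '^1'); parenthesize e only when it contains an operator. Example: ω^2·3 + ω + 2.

ω^3·3 + ω^2·3 + ω·3 + 3

G_0=5  [base 2] 2^2 + 1  →[2↦3]→  3^3 + 1 = 28  −1 ⇒ G_1=27
G_1=27  [base 3] 3^3  →[3↦4]→  4^4 = 256  −1 ⇒ G_2=255
G_2=255  [base 4] 3·4^3 + 3·4^2 + 3·4 + 3  →[4↦5]→  3·5^3 + 3·5^2 + 3·5 + 3 = 468  −1 ⇒ G_3=467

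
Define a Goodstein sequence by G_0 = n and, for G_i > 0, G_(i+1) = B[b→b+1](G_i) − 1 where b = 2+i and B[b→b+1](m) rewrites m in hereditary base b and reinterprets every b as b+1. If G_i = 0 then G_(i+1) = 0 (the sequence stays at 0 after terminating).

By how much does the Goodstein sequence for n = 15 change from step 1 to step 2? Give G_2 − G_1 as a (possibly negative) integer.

[0] 15 ≡ 2^(2 + 1) + 2^2 + 2 + 1 (base 2). Lift 3: 112. −1: 111.
[1] 111 ≡ 3^(3 + 1) + 3^3 + 3 (base 3). Lift 4: 1284. −1: 1283.

1172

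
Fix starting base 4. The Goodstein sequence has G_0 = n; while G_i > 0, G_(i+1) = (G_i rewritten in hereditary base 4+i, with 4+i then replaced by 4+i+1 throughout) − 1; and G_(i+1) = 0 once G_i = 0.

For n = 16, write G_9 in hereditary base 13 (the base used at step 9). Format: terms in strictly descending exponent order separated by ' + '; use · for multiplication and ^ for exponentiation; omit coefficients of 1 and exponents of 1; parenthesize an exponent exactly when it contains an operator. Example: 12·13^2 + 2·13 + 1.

3·13 + 6

(0) 16|_4 = 4^2 ↦ 5^2|_5 = 25 ⇒ 24
(1) 24|_5 = 4·5 + 4 ↦ 4·6 + 4|_6 = 28 ⇒ 27
(2) 27|_6 = 4·6 + 3 ↦ 4·7 + 3|_7 = 31 ⇒ 30
(3) 30|_7 = 4·7 + 2 ↦ 4·8 + 2|_8 = 34 ⇒ 33
(4) 33|_8 = 4·8 + 1 ↦ 4·9 + 1|_9 = 37 ⇒ 36
(5) 36|_9 = 4·9 ↦ 4·10|_10 = 40 ⇒ 39
(6) 39|_10 = 3·10 + 9 ↦ 3·11 + 9|_11 = 42 ⇒ 41
(7) 41|_11 = 3·11 + 8 ↦ 3·12 + 8|_12 = 44 ⇒ 43
(8) 43|_12 = 3·12 + 7 ↦ 3·13 + 7|_13 = 46 ⇒ 45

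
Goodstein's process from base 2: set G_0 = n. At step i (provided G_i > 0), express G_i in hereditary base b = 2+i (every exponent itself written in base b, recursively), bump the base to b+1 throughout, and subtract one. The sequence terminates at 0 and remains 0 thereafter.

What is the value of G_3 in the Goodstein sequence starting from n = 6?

3125

[0] 6 ≡ 2^2 + 2 (base 2). Lift 3: 30. −1: 29.
[1] 29 ≡ 3^3 + 2 (base 3). Lift 4: 258. −1: 257.
[2] 257 ≡ 4^4 + 1 (base 4). Lift 5: 3126. −1: 3125.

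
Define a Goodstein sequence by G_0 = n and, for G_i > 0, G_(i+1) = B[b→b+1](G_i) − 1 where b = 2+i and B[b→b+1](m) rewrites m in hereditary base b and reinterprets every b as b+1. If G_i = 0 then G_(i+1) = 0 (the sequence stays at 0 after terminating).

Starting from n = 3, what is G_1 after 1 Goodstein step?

3

[0] 3 ≡ 2 + 1 (base 2). Lift 3: 4. −1: 3.
[1] 3 ≡ 3 (base 3). Lift 4: 4. −1: 3.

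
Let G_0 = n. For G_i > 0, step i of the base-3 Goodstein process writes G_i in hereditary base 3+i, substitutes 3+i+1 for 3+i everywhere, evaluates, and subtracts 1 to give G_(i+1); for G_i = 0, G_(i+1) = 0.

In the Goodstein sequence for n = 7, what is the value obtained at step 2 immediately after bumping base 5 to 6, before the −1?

7 —HB3→ 2·3 + 1 —bump→ 2·4 + 1 = 9 —(−1)→ 8
8 —HB4→ 2·4 —bump→ 2·5 = 10 —(−1)→ 9
9 —HB5→ 5 + 4 —bump→ 6 + 4 = 10 —(−1)→ 9

10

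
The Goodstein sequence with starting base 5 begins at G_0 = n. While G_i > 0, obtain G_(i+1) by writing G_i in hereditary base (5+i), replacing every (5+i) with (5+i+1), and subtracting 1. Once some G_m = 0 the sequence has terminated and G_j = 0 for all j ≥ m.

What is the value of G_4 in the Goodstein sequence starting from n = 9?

9 —HB5→ 5 + 4 —bump→ 6 + 4 = 10 —(−1)→ 9
9 —HB6→ 6 + 3 —bump→ 7 + 3 = 10 —(−1)→ 9
9 —HB7→ 7 + 2 —bump→ 8 + 2 = 10 —(−1)→ 9
9 —HB8→ 8 + 1 —bump→ 9 + 1 = 10 —(−1)→ 9
9 —HB9→ 9 —bump→ 10 = 10 —(−1)→ 9

9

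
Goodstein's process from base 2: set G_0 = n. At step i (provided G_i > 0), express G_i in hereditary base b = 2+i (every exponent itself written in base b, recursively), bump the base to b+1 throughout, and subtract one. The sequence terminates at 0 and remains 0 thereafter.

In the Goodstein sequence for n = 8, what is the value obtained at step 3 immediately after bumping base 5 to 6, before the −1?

93396

step 0: 8 = 2^(2 + 1); sub 3 for 2: 3^(3 + 1); = 81; G_1 = 81−1 = 80
step 1: 80 = 2·3^3 + 2·3^2 + 2·3 + 2; sub 4 for 3: 2·4^4 + 2·4^2 + 2·4 + 2; = 554; G_2 = 554−1 = 553
step 2: 553 = 2·4^4 + 2·4^2 + 2·4 + 1; sub 5 for 4: 2·5^5 + 2·5^2 + 2·5 + 1; = 6311; G_3 = 6311−1 = 6310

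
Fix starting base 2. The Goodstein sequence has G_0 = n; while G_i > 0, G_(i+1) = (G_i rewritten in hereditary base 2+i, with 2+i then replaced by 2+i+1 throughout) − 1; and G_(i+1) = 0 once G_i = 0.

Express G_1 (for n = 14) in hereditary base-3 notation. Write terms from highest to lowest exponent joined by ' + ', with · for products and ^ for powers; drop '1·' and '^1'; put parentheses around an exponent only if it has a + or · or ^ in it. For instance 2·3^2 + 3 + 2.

3^(3 + 1) + 3^3 + 2

G_0=14  [base 2] 2^(2 + 1) + 2^2 + 2  →[2↦3]→  3^(3 + 1) + 3^3 + 3 = 111  −1 ⇒ G_1=110
G_1=110  [base 3] 3^(3 + 1) + 3^3 + 2  →[3↦4]→  4^(4 + 1) + 4^4 + 2 = 1282  −1 ⇒ G_2=1281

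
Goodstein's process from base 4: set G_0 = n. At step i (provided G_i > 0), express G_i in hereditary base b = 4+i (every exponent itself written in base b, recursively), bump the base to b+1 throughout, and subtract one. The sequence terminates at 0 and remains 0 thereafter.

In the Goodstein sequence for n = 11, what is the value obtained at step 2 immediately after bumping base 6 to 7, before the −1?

[0] 11 ≡ 2·4 + 3 (base 4). Lift 5: 13. −1: 12.
[1] 12 ≡ 2·5 + 2 (base 5). Lift 6: 14. −1: 13.
[2] 13 ≡ 2·6 + 1 (base 6). Lift 7: 15. −1: 14.

15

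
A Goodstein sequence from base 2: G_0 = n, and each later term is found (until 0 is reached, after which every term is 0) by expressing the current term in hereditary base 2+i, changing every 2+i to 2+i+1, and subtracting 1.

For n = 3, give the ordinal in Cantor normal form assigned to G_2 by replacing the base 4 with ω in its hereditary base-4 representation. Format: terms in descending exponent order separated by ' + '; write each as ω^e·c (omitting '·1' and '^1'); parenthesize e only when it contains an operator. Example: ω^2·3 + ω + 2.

[0] 3 ≡ 2 + 1 (base 2). Lift 3: 4. −1: 3.
[1] 3 ≡ 3 (base 3). Lift 4: 4. −1: 3.
[2] 3 ≡ 3 (base 4). Lift 5: 3. −1: 2.

3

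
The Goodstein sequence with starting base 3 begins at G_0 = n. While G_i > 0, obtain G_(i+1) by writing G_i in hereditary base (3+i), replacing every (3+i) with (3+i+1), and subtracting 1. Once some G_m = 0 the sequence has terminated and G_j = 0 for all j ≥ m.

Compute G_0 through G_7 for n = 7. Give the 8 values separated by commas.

[0] 7 ≡ 2·3 + 1 (base 3). Lift 4: 9. −1: 8.
[1] 8 ≡ 2·4 (base 4). Lift 5: 10. −1: 9.
[2] 9 ≡ 5 + 4 (base 5). Lift 6: 10. −1: 9.
[3] 9 ≡ 6 + 3 (base 6). Lift 7: 10. −1: 9.
[4] 9 ≡ 7 + 2 (base 7). Lift 8: 10. −1: 9.
[5] 9 ≡ 8 + 1 (base 8). Lift 9: 10. −1: 9.
[6] 9 ≡ 9 (base 9). Lift 10: 10. −1: 9.

7, 8, 9, 9, 9, 9, 9, 9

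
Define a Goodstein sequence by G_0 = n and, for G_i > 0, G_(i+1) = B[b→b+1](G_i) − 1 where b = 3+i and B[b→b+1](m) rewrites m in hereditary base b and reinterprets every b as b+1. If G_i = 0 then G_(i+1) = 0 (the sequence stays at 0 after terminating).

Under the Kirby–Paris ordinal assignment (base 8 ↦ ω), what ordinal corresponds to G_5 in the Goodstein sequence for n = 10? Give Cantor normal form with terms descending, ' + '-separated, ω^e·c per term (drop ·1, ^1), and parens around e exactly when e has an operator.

base 3: 10 = 3^2 + 1; at 4: 4^2 + 1 = 17; next = 16
base 4: 16 = 4^2; at 5: 5^2 = 25; next = 24
base 5: 24 = 4·5 + 4; at 6: 4·6 + 4 = 28; next = 27
base 6: 27 = 4·6 + 3; at 7: 4·7 + 3 = 31; next = 30
base 7: 30 = 4·7 + 2; at 8: 4·8 + 2 = 34; next = 33
base 8: 33 = 4·8 + 1; at 9: 4·9 + 1 = 37; next = 36

ω·4 + 1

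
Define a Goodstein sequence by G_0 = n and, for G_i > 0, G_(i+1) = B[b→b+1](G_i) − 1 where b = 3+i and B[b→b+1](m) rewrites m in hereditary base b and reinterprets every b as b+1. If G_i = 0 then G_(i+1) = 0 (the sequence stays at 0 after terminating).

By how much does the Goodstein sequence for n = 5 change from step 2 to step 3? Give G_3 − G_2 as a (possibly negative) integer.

i=0: 5 = 3 + 2 (b=3); 3→4: 4 + 2 = 6; 6−1 = 5
i=1: 5 = 4 + 1 (b=4); 4→5: 5 + 1 = 6; 6−1 = 5
i=2: 5 = 5 (b=5); 5→6: 6 = 6; 6−1 = 5

0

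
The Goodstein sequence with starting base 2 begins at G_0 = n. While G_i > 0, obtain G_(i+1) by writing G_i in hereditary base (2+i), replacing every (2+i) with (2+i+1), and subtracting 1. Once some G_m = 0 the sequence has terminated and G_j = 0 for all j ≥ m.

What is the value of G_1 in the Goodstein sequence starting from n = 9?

i=0: 9 = 2^(2 + 1) + 1 (b=2); 2→3: 3^(3 + 1) + 1 = 82; 82−1 = 81
i=1: 81 = 3^(3 + 1) (b=3); 3→4: 4^(4 + 1) = 1024; 1024−1 = 1023

81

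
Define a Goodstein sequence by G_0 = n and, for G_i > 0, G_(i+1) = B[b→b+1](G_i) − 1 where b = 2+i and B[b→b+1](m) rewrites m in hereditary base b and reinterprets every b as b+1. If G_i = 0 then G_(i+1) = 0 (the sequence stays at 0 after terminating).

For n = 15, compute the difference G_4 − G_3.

307841

(0) 15|_2 = 2^(2 + 1) + 2^2 + 2 + 1 ↦ 3^(3 + 1) + 3^3 + 3 + 1|_3 = 112 ⇒ 111
(1) 111|_3 = 3^(3 + 1) + 3^3 + 3 ↦ 4^(4 + 1) + 4^4 + 4|_4 = 1284 ⇒ 1283
(2) 1283|_4 = 4^(4 + 1) + 4^4 + 3 ↦ 5^(5 + 1) + 5^5 + 3|_5 = 18753 ⇒ 18752
(3) 18752|_5 = 5^(5 + 1) + 5^5 + 2 ↦ 6^(6 + 1) + 6^6 + 2|_6 = 326594 ⇒ 326593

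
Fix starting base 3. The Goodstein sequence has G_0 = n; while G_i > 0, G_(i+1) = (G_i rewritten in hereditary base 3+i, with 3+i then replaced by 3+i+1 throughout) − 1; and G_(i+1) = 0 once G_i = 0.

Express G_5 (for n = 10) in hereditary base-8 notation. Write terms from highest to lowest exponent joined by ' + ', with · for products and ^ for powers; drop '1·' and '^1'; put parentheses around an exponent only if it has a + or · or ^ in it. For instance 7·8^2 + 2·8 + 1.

4·8 + 1

base 3: 10 = 3^2 + 1; at 4: 4^2 + 1 = 17; next = 16
base 4: 16 = 4^2; at 5: 5^2 = 25; next = 24
base 5: 24 = 4·5 + 4; at 6: 4·6 + 4 = 28; next = 27
base 6: 27 = 4·6 + 3; at 7: 4·7 + 3 = 31; next = 30
base 7: 30 = 4·7 + 2; at 8: 4·8 + 2 = 34; next = 33
base 8: 33 = 4·8 + 1; at 9: 4·9 + 1 = 37; next = 36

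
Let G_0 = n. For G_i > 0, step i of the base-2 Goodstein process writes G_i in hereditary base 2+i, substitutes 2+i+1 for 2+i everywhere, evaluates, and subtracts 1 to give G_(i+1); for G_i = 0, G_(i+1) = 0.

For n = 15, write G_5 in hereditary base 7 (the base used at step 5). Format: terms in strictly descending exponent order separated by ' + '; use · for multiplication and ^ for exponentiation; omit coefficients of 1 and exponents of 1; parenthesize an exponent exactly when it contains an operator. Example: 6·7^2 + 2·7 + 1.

7^(7 + 1) + 7^7

[0] 15 ≡ 2^(2 + 1) + 2^2 + 2 + 1 (base 2). Lift 3: 112. −1: 111.
[1] 111 ≡ 3^(3 + 1) + 3^3 + 3 (base 3). Lift 4: 1284. −1: 1283.
[2] 1283 ≡ 4^(4 + 1) + 4^4 + 3 (base 4). Lift 5: 18753. −1: 18752.
[3] 18752 ≡ 5^(5 + 1) + 5^5 + 2 (base 5). Lift 6: 326594. −1: 326593.
[4] 326593 ≡ 6^(6 + 1) + 6^6 + 1 (base 6). Lift 7: 6588345. −1: 6588344.
[5] 6588344 ≡ 7^(7 + 1) + 7^7 (base 7). Lift 8: 150994944. −1: 150994943.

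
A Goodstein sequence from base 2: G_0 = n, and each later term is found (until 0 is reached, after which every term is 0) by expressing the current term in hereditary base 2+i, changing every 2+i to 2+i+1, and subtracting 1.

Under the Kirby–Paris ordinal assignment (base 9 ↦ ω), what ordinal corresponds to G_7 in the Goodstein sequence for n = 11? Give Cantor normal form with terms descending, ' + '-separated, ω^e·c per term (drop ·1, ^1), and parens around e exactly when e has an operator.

11 —HB2→ 2^(2 + 1) + 2 + 1 —bump→ 3^(3 + 1) + 3 + 1 = 85 —(−1)→ 84
84 —HB3→ 3^(3 + 1) + 3 —bump→ 4^(4 + 1) + 4 = 1028 —(−1)→ 1027
1027 —HB4→ 4^(4 + 1) + 3 —bump→ 5^(5 + 1) + 3 = 15628 —(−1)→ 15627
15627 —HB5→ 5^(5 + 1) + 2 —bump→ 6^(6 + 1) + 2 = 279938 —(−1)→ 279937
279937 —HB6→ 6^(6 + 1) + 1 —bump→ 7^(7 + 1) + 1 = 5764802 —(−1)→ 5764801
5764801 —HB7→ 7^(7 + 1) —bump→ 8^(8 + 1) = 134217728 —(−1)→ 134217727
134217727 —HB8→ 7·8^8 + 7·8^7 + 7·8^6 + 7·8^5 + 7·8^4 + 7·8^3 + 7·8^2 + 7·8 + 7 —bump→ 7·9^9 + 7·9^7 + 7·9^6 + 7·9^5 + 7·9^4 + 7·9^3 + 7·9^2 + 7·9 + 7 = 2749609303 —(−1)→ 2749609302
2749609302 —HB9→ 7·9^9 + 7·9^7 + 7·9^6 + 7·9^5 + 7·9^4 + 7·9^3 + 7·9^2 + 7·9 + 6 —bump→ 7·10^10 + 7·10^7 + 7·10^6 + 7·10^5 + 7·10^4 + 7·10^3 + 7·10^2 + 7·10 + 6 = 70077777776 —(−1)→ 70077777775

ω^ω·7 + ω^7·7 + ω^6·7 + ω^5·7 + ω^4·7 + ω^3·7 + ω^2·7 + ω·7 + 6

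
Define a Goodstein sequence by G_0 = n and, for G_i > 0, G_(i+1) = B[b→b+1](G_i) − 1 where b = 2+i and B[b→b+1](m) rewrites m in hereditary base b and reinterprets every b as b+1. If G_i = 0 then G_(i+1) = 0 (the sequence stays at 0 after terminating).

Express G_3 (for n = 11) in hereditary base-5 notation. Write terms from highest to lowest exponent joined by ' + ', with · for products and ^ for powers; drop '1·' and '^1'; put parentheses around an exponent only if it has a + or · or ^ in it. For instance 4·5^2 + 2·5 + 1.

step 0: 11 = 2^(2 + 1) + 2 + 1; sub 3 for 2: 3^(3 + 1) + 3 + 1; = 85; G_1 = 85−1 = 84
step 1: 84 = 3^(3 + 1) + 3; sub 4 for 3: 4^(4 + 1) + 4; = 1028; G_2 = 1028−1 = 1027
step 2: 1027 = 4^(4 + 1) + 3; sub 5 for 4: 5^(5 + 1) + 3; = 15628; G_3 = 15628−1 = 15627
step 3: 15627 = 5^(5 + 1) + 2; sub 6 for 5: 6^(6 + 1) + 2; = 279938; G_4 = 279938−1 = 279937

5^(5 + 1) + 2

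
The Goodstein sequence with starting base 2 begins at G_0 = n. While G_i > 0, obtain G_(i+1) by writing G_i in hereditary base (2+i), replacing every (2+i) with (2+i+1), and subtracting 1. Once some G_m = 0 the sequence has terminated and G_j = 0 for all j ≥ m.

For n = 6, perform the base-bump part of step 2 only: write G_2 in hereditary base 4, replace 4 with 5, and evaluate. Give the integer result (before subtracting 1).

step 0: 6 = 2^2 + 2; sub 3 for 2: 3^3 + 3; = 30; G_1 = 30−1 = 29
step 1: 29 = 3^3 + 2; sub 4 for 3: 4^4 + 2; = 258; G_2 = 258−1 = 257
step 2: 257 = 4^4 + 1; sub 5 for 4: 5^5 + 1; = 3126; G_3 = 3126−1 = 3125

3126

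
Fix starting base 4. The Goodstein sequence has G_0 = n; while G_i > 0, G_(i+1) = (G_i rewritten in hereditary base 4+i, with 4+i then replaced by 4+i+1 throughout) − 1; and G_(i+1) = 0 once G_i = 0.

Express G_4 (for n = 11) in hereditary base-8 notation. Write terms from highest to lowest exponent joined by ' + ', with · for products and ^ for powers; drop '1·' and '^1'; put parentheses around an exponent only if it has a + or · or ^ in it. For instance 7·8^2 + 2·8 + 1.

8 + 7

[0] 11 ≡ 2·4 + 3 (base 4). Lift 5: 13. −1: 12.
[1] 12 ≡ 2·5 + 2 (base 5). Lift 6: 14. −1: 13.
[2] 13 ≡ 2·6 + 1 (base 6). Lift 7: 15. −1: 14.
[3] 14 ≡ 2·7 (base 7). Lift 8: 16. −1: 15.
[4] 15 ≡ 8 + 7 (base 8). Lift 9: 16. −1: 15.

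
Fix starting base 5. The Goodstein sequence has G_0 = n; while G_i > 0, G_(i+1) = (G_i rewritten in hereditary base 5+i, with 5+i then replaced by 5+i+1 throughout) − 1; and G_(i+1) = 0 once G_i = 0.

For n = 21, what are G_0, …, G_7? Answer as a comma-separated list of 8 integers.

21, 24, 27, 29, 31, 33, 35, 37

G_0=21  [base 5] 4·5 + 1  →[5↦6]→  4·6 + 1 = 25  −1 ⇒ G_1=24
G_1=24  [base 6] 4·6  →[6↦7]→  4·7 = 28  −1 ⇒ G_2=27
G_2=27  [base 7] 3·7 + 6  →[7↦8]→  3·8 + 6 = 30  −1 ⇒ G_3=29
G_3=29  [base 8] 3·8 + 5  →[8↦9]→  3·9 + 5 = 32  −1 ⇒ G_4=31
G_4=31  [base 9] 3·9 + 4  →[9↦10]→  3·10 + 4 = 34  −1 ⇒ G_5=33
G_5=33  [base 10] 3·10 + 3  →[10↦11]→  3·11 + 3 = 36  −1 ⇒ G_6=35
G_6=35  [base 11] 3·11 + 2  →[11↦12]→  3·12 + 2 = 38  −1 ⇒ G_7=37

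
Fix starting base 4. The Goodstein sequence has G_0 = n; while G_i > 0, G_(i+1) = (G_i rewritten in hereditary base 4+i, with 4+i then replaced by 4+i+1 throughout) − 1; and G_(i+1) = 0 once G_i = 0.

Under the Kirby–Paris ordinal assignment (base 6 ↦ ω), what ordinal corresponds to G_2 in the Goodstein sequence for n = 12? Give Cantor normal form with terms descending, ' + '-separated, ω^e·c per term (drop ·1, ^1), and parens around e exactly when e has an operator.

base 4: 12 = 3·4; at 5: 3·5 = 15; next = 14
base 5: 14 = 2·5 + 4; at 6: 2·6 + 4 = 16; next = 15
base 6: 15 = 2·6 + 3; at 7: 2·7 + 3 = 17; next = 16

ω·2 + 3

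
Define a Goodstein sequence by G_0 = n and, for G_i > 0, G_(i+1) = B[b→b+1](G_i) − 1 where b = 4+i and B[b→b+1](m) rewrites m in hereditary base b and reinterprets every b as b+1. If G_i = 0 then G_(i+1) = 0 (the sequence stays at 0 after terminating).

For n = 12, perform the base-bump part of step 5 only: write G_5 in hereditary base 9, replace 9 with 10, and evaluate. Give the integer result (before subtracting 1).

20

G_0=12  [base 4] 3·4  →[4↦5]→  3·5 = 15  −1 ⇒ G_1=14
G_1=14  [base 5] 2·5 + 4  →[5↦6]→  2·6 + 4 = 16  −1 ⇒ G_2=15
G_2=15  [base 6] 2·6 + 3  →[6↦7]→  2·7 + 3 = 17  −1 ⇒ G_3=16
G_3=16  [base 7] 2·7 + 2  →[7↦8]→  2·8 + 2 = 18  −1 ⇒ G_4=17
G_4=17  [base 8] 2·8 + 1  →[8↦9]→  2·9 + 1 = 19  −1 ⇒ G_5=18
G_5=18  [base 9] 2·9  →[9↦10]→  2·10 = 20  −1 ⇒ G_6=19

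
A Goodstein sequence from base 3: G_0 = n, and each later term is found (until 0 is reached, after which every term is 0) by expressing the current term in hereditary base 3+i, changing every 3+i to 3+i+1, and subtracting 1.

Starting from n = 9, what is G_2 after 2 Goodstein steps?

17

i=0: 9 = 3^2 (b=3); 3→4: 4^2 = 16; 16−1 = 15
i=1: 15 = 3·4 + 3 (b=4); 4→5: 3·5 + 3 = 18; 18−1 = 17
i=2: 17 = 3·5 + 2 (b=5); 5→6: 3·6 + 2 = 20; 20−1 = 19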